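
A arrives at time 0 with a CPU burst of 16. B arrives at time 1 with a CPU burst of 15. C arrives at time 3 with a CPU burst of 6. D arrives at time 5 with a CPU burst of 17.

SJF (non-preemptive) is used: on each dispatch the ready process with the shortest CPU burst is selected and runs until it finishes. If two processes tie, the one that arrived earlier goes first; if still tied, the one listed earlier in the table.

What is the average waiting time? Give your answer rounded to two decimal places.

Gantt: | A 0-16 | C 16-22 | B 22-37 | D 37-54 |
Completion: A=16  B=37  C=22  D=54
Turnaround (C−A): A=16  B=36  C=19  D=49
Waiting times: A=0, B=21, C=13, D=32
Average waiting = (0+21+13+32) / 4 = 66/4 = 16.50

16.50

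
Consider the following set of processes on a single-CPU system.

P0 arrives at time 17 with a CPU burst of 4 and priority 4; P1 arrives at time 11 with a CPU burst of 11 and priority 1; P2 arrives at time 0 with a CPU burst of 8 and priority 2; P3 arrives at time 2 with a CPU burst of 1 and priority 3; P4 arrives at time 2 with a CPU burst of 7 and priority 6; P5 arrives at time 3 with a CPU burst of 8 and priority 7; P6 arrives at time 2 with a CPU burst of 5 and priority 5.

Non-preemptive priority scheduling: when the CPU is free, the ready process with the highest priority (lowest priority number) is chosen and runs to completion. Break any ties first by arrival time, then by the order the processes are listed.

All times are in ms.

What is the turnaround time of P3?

Gantt: | P2 0-8 | P3 8-9 | P6 9-14 | P1 14-25 | P0 25-29 | P4 29-36 | P5 36-44 |
Completion: P0=29  P1=25  P2=8  P3=9  P4=36  P5=44  P6=14
Turnaround (C−A): P0=12  P1=14  P2=8  P3=7  P4=34  P5=41  P6=12
Turnaround(P3) = completion − arrival = 9 − 2 = 7

7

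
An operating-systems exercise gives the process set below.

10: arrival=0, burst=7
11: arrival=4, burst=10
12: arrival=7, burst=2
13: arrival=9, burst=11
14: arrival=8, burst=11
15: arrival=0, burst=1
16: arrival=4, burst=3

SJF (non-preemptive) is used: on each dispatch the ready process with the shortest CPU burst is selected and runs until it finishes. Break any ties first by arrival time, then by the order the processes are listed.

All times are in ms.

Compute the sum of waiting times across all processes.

Gantt: | 15 0-1 | 10 1-8 | 12 8-10 | 16 10-13 | 11 13-23 | 14 23-34 | 13 34-45 |
Completion: 10=8  11=23  12=10  13=45  14=34  15=1  16=13
Waiting = turnaround − burst: 10=1, 11=9, 12=1, 13=25, 14=15, 15=0, 16=6
Total waiting = 1 + 9 + 1 + 25 + 15 + 0 + 6 = 57

57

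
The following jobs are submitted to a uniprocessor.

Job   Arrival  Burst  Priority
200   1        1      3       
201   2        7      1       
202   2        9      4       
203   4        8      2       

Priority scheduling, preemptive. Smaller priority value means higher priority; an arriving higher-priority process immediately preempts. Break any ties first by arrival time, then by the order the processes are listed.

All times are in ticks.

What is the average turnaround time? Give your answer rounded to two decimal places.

11.25

Gantt: | idle 0-1 | 200 1-2 | 201 2-9 | 203 9-17 | 202 17-26 |
Completion: 200=2  201=9  202=26  203=17
Turnaround (C−A): 200=1  201=7  202=24  203=13
Turnaround times: 200=1, 201=7, 202=24, 203=13
Average turnaround = (1+7+24+13) / 4 = 45/4 = 11.25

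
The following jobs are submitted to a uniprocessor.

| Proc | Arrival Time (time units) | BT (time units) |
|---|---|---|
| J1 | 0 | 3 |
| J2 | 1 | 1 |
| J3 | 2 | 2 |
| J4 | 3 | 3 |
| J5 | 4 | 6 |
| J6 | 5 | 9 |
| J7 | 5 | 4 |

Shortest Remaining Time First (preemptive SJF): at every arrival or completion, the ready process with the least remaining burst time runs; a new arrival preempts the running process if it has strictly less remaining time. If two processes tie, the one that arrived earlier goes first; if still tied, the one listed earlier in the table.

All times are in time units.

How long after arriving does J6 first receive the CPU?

14

Gantt: | J1 0-1 | J2 1-2 | J1 2-4 | J3 4-6 | J4 6-9 | J7 9-13 | J5 13-19 | J6 19-28 |
Completion: J1=4  J2=2  J3=6  J4=9  J5=19  J6=28  J7=13
Turnaround (C−A): J1=4  J2=1  J3=4  J4=6  J5=15  J6=23  J7=8
Response(J6) = first start − arrival = 19 − 5 = 14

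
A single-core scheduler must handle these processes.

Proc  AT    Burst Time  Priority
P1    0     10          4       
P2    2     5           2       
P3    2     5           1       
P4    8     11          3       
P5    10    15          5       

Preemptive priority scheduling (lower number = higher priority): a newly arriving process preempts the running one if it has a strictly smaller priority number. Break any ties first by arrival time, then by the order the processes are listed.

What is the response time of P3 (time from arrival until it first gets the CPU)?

Schedule: | P1 0-2 | P3 2-7 | P2 7-12 | P4 12-23 | P1 23-31 | P5 31-46 |
Completion: P1=31  P2=12  P3=7  P4=23  P5=46
Turnaround (C−A): P1=31  P2=10  P3=5  P4=15  P5=36
Response(P3) = first start − arrival = 2 − 2 = 0

0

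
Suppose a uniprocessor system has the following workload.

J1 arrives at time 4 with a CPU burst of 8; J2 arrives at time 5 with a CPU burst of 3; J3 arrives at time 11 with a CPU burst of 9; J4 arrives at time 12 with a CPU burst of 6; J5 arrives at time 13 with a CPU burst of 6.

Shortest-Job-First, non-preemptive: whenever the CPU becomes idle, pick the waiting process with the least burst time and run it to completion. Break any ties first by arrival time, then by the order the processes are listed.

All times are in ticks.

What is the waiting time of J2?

7

Gantt: | idle 0-4 | J1 4-12 | J2 12-15 | J4 15-21 | J5 21-27 | J3 27-36 |
Completion: J1=12  J2=15  J3=36  J4=21  J5=27
Turnaround (C−A): J1=8  J2=10  J3=25  J4=9  J5=14
Waiting(J2) = turnaround − burst = 10 − 3 = 7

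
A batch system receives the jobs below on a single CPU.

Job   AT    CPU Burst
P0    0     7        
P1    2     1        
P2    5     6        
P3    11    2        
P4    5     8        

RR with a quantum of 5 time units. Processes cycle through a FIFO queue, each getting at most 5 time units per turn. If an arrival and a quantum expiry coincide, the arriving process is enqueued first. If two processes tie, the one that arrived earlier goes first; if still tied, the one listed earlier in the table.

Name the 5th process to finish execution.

Schedule: | P0 0-5 | P1 5-6 | P2 6-11 | P4 11-16 | P0 16-18 | P3 18-20 | P2 20-21 | P4 21-24 |
Completion: P0=18  P1=6  P2=21  P3=20  P4=24
Turnaround (C−A): P0=18  P1=4  P2=16  P3=9  P4=19
Finish order: P1 → P0 → P3 → P2 → P4

P4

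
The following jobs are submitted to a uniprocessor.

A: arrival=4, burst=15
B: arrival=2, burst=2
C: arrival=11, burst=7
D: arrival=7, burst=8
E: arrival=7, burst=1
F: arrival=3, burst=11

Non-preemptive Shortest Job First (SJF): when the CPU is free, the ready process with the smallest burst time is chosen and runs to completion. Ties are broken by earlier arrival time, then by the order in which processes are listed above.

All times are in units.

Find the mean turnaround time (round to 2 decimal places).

Gantt: | idle 0-2 | B 2-4 | F 4-15 | E 15-16 | C 16-23 | D 23-31 | A 31-46 |
Completion: A=46  B=4  C=23  D=31  E=16  F=15
Turnaround (C−A): A=42  B=2  C=12  D=24  E=9  F=12
Turnaround times: A=42, B=2, C=12, D=24, E=9, F=12
Average turnaround = (42+2+12+24+9+12) / 6 = 101/6 = 16.83

16.83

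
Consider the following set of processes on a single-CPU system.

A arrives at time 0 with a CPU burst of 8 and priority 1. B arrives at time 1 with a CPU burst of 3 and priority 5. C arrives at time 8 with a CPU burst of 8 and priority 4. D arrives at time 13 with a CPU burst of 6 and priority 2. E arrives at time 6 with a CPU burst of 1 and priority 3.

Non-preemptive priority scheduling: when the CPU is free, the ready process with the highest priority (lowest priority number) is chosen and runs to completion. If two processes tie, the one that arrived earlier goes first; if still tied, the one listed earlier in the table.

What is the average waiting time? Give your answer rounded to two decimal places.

5.80

Gantt: | A 0-8 | E 8-9 | C 9-17 | D 17-23 | B 23-26 |
Completion: A=8  B=26  C=17  D=23  E=9
Waiting times: A=0, B=22, C=1, D=4, E=2
Average waiting = (0+22+1+4+2) / 5 = 29/5 = 5.80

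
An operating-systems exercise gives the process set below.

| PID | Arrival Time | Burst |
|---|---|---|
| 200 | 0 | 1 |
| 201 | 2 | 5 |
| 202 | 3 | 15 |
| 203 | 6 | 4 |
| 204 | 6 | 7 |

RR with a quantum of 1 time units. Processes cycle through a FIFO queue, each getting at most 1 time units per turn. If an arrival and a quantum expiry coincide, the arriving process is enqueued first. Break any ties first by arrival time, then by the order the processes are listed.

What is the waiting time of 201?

Gantt: | 200 0-1 | idle 1-2 | 201 2-3 | 202 3-4 | 201 4-5 | 202 5-6 | 201 6-7 | 203 7-8 | 204 8-9 | 202 9-10 | 201 10-11 | 203 11-12 | 204 12-13 | 202 13-14 | 201 14-15 | 203 15-16 | 204 16-17 | 202 17-18 | 203 18-19 | 204 19-20 | 202 20-21 | 204 21-22 | 202 22-23 | 204 23-24 | 202 24-25 | 204 25-26 | 202 26-33 |
Completion: 200=1  201=15  202=33  203=19  204=26
Waiting(201) = turnaround − burst = 13 − 5 = 8

8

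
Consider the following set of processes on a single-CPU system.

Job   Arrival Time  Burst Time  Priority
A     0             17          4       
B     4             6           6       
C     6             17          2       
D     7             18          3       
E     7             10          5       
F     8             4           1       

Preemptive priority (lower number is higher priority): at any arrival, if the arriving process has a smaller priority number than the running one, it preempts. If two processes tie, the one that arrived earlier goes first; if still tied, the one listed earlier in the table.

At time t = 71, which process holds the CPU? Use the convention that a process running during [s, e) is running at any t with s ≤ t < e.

B

Schedule: | A 0-6 | C 6-8 | F 8-12 | C 12-27 | D 27-45 | A 45-56 | E 56-66 | B 66-72 |
Completion: A=56  B=72  C=27  D=45  E=66  F=12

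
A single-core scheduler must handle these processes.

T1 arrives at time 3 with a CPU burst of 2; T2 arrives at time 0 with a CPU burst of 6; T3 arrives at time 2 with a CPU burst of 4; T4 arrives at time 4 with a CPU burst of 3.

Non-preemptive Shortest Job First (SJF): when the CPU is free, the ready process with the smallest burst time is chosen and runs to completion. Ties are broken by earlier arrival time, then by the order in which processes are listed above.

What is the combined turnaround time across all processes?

Gantt: | T2 0-6 | T1 6-8 | T4 8-11 | T3 11-15 |
Completion: T1=8  T2=6  T3=15  T4=11
Turnaround = completion − arrival: T1=5, T2=6, T3=13, T4=7
Total turnaround = 5 + 6 + 13 + 7 = 31

31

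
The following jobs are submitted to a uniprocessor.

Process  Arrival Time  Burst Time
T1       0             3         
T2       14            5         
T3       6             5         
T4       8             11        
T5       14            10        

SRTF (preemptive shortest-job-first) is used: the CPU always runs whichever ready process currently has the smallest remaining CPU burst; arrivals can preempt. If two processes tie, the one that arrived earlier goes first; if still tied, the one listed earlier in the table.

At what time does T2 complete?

19

Timeline: | T1 0-3 | idle 3-6 | T3 6-11 | T4 11-14 | T2 14-19 | T4 19-27 | T5 27-37 |
Completion: T1=3  T2=19  T3=11  T4=27  T5=37
Turnaround (C−A): T1=3  T2=5  T3=5  T4=19  T5=23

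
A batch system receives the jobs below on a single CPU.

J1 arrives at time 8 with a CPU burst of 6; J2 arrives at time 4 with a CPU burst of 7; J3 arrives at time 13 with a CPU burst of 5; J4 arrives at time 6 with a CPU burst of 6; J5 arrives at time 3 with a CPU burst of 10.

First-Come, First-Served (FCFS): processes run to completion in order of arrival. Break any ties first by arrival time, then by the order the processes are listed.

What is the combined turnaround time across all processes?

Timeline: | idle 0-3 | J5 3-13 | J2 13-20 | J4 20-26 | J1 26-32 | J3 32-37 |
Completion: J1=32  J2=20  J3=37  J4=26  J5=13
Turnaround (C−A): J1=24  J2=16  J3=24  J4=20  J5=10
Turnaround = completion − arrival: J1=24, J2=16, J3=24, J4=20, J5=10
Total turnaround = 24 + 16 + 24 + 20 + 10 = 94

94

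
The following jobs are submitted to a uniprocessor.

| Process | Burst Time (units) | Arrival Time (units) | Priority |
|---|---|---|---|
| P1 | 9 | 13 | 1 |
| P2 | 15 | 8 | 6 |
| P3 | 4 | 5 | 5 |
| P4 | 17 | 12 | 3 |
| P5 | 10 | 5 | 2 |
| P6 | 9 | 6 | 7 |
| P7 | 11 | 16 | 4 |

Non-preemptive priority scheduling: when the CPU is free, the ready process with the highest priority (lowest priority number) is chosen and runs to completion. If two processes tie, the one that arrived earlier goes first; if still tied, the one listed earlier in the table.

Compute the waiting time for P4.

Timeline: | idle 0-5 | P5 5-15 | P1 15-24 | P4 24-41 | P7 41-52 | P3 52-56 | P2 56-71 | P6 71-80 |
Completion: P1=24  P2=71  P3=56  P4=41  P5=15  P6=80  P7=52
Waiting(P4) = turnaround − burst = 29 − 17 = 12

12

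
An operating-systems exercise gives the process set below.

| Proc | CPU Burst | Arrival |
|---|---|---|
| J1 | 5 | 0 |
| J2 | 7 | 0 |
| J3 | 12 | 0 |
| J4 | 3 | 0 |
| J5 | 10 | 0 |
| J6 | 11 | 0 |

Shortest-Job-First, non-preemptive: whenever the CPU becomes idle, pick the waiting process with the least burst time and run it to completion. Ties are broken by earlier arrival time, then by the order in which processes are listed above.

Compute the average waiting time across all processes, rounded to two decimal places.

14.50

Schedule: | J4 0-3 | J1 3-8 | J2 8-15 | J5 15-25 | J6 25-36 | J3 36-48 |
Completion: J1=8  J2=15  J3=48  J4=3  J5=25  J6=36
Turnaround (C−A): J1=8  J2=15  J3=48  J4=3  J5=25  J6=36
Waiting times: J1=3, J2=8, J3=36, J4=0, J5=15, J6=25
Average waiting = (3+8+36+0+15+25) / 6 = 87/6 = 14.50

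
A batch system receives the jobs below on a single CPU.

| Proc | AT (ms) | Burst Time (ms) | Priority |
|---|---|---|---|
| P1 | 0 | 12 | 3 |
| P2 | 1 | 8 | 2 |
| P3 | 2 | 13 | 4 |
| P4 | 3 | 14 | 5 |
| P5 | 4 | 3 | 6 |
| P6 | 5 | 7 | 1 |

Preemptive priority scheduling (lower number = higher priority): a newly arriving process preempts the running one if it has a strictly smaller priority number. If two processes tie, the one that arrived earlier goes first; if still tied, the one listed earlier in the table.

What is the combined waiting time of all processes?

134

Gantt: | P1 0-1 | P2 1-5 | P6 5-12 | P2 12-16 | P1 16-27 | P3 27-40 | P4 40-54 | P5 54-57 |
Completion: P1=27  P2=16  P3=40  P4=54  P5=57  P6=12
Turnaround (C−A): P1=27  P2=15  P3=38  P4=51  P5=53  P6=7
Waiting = turnaround − burst: P1=15, P2=7, P3=25, P4=37, P5=50, P6=0
Total waiting = 15 + 7 + 25 + 37 + 50 + 0 = 134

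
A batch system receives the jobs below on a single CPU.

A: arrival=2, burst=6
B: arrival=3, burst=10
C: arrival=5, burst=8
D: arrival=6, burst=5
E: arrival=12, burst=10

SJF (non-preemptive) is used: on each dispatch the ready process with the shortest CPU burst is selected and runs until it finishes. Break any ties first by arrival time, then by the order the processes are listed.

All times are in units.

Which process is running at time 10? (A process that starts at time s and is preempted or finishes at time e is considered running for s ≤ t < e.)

Timeline: | idle 0-2 | A 2-8 | D 8-13 | C 13-21 | B 21-31 | E 31-41 |
Completion: A=8  B=31  C=21  D=13  E=41
Turnaround (C−A): A=6  B=28  C=16  D=7  E=29

D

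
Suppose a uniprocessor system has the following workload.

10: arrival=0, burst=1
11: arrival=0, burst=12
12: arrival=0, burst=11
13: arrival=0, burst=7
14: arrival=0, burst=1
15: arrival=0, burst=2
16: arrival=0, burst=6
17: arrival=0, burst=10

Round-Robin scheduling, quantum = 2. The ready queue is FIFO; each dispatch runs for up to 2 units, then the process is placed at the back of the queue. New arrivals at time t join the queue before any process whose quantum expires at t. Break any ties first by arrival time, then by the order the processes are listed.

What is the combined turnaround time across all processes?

236

Gantt: | 10 0-1 | 11 1-3 | 12 3-5 | 13 5-7 | 14 7-8 | 15 8-10 | 16 10-12 | 17 12-14 | 11 14-16 | 12 16-18 | 13 18-20 | 16 20-22 | 17 22-24 | 11 24-26 | 12 26-28 | 13 28-30 | 16 30-32 | 17 32-34 | 11 34-36 | 12 36-38 | 13 38-39 | 17 39-41 | 11 41-43 | 12 43-45 | 17 45-47 | 11 47-49 | 12 49-50 |
Completion: 10=1  11=49  12=50  13=39  14=8  15=10  16=32  17=47
Turnaround = completion − arrival: 10=1, 11=49, 12=50, 13=39, 14=8, 15=10, 16=32, 17=47
Total turnaround = 1 + 49 + 50 + 39 + 8 + 10 + 32 + 47 = 236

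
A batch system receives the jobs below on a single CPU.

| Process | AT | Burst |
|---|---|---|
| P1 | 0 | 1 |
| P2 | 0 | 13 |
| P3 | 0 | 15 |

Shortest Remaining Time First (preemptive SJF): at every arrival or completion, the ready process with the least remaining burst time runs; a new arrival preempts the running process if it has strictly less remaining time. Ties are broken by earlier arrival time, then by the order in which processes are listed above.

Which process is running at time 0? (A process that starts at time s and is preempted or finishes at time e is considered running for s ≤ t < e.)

Gantt: | P1 0-1 | P2 1-14 | P3 14-29 |
Completion: P1=1  P2=14  P3=29

P1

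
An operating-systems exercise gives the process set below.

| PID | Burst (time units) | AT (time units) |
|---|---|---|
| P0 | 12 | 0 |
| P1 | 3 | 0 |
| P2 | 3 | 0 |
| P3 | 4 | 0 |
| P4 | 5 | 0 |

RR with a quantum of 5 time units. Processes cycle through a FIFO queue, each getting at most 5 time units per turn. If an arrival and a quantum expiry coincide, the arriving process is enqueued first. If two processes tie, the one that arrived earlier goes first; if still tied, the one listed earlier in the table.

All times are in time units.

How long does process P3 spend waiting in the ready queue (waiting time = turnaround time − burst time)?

Schedule: | P0 0-5 | P1 5-8 | P2 8-11 | P3 11-15 | P4 15-20 | P0 20-27 |
Completion: P0=27  P1=8  P2=11  P3=15  P4=20
Turnaround (C−A): P0=27  P1=8  P2=11  P3=15  P4=20
Waiting(P3) = turnaround − burst = 15 − 4 = 11

11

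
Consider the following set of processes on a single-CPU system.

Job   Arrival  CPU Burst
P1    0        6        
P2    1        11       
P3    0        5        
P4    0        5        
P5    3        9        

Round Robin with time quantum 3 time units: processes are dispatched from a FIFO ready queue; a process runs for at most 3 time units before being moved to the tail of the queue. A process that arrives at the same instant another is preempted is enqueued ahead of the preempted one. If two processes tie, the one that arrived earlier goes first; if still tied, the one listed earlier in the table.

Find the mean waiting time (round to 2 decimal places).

18.00

Gantt: | P1 0-3 | P3 3-6 | P4 6-9 | P2 9-12 | P5 12-15 | P1 15-18 | P3 18-20 | P4 20-22 | P2 22-25 | P5 25-28 | P2 28-31 | P5 31-34 | P2 34-36 |
Completion: P1=18  P2=36  P3=20  P4=22  P5=34
Waiting times: P1=12, P2=24, P3=15, P4=17, P5=22
Average waiting = (12+24+15+17+22) / 5 = 90/5 = 18.00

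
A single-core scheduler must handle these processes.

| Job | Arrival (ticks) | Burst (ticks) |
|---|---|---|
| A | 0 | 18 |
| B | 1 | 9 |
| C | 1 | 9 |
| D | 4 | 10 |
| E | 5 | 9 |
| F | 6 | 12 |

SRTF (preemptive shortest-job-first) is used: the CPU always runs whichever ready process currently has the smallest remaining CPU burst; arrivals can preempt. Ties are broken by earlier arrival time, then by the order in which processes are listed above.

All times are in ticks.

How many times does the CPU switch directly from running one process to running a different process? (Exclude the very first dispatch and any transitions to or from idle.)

6

Schedule: | A 0-1 | B 1-10 | C 10-19 | E 19-28 | D 28-38 | F 38-50 | A 50-67 |
Completion: A=67  B=10  C=19  D=38  E=28  F=50
Turnaround (C−A): A=67  B=9  C=18  D=34  E=23  F=44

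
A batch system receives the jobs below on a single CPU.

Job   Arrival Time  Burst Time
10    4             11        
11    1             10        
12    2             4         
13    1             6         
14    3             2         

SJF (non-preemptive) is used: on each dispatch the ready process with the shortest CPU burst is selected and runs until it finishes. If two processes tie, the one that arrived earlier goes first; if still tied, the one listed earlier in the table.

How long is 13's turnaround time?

6

Gantt: | idle 0-1 | 13 1-7 | 14 7-9 | 12 9-13 | 11 13-23 | 10 23-34 |
Completion: 10=34  11=23  12=13  13=7  14=9
Turnaround(13) = completion − arrival = 7 − 1 = 6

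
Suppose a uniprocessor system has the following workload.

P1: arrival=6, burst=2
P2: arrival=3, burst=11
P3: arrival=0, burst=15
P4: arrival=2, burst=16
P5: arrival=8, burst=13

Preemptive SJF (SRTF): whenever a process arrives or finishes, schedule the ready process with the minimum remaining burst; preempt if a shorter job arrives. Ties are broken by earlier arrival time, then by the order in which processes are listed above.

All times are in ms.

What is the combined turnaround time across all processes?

Gantt: | P3 0-3 | P2 3-6 | P1 6-8 | P2 8-16 | P3 16-28 | P5 28-41 | P4 41-57 |
Completion: P1=8  P2=16  P3=28  P4=57  P5=41
Turnaround = completion − arrival: P1=2, P2=13, P3=28, P4=55, P5=33
Total turnaround = 2 + 13 + 28 + 55 + 33 = 131

131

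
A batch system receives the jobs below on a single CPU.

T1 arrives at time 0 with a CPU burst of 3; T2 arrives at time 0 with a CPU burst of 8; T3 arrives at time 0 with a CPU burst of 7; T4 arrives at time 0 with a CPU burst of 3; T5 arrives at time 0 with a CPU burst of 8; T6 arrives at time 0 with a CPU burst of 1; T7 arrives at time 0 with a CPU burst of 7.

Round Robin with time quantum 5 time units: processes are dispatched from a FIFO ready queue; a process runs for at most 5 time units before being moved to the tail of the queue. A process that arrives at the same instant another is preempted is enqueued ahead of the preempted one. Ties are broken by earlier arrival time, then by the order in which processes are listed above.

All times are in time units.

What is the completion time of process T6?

Schedule: | T1 0-3 | T2 3-8 | T3 8-13 | T4 13-16 | T5 16-21 | T6 21-22 | T7 22-27 | T2 27-30 | T3 30-32 | T5 32-35 | T7 35-37 |
Completion: T1=3  T2=30  T3=32  T4=16  T5=35  T6=22  T7=37

22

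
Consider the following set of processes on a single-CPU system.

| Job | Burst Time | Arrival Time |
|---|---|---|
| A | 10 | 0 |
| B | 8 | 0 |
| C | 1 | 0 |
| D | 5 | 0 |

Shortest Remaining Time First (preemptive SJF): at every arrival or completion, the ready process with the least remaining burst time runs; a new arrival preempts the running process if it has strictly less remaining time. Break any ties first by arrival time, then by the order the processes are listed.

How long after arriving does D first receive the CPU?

Schedule: | C 0-1 | D 1-6 | B 6-14 | A 14-24 |
Completion: A=24  B=14  C=1  D=6
Turnaround (C−A): A=24  B=14  C=1  D=6
Response(D) = first start − arrival = 1 − 0 = 1

1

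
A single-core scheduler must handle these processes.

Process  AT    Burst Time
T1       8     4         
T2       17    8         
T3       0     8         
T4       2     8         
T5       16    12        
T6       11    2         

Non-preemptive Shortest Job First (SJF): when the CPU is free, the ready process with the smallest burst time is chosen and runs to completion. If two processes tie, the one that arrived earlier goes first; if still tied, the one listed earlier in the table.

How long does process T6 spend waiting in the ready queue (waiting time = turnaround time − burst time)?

Timeline: | T3 0-8 | T1 8-12 | T6 12-14 | T4 14-22 | T2 22-30 | T5 30-42 |
Completion: T1=12  T2=30  T3=8  T4=22  T5=42  T6=14
Turnaround (C−A): T1=4  T2=13  T3=8  T4=20  T5=26  T6=3
Waiting(T6) = turnaround − burst = 3 − 2 = 1

1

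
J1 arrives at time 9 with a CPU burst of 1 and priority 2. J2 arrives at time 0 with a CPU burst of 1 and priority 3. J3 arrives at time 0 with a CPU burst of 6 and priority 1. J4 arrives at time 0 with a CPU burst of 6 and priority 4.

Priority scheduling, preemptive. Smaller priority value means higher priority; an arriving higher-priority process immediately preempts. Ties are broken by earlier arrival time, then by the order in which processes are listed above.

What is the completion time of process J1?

10

Gantt: | J3 0-6 | J2 6-7 | J4 7-9 | J1 9-10 | J4 10-14 |
Completion: J1=10  J2=7  J3=6  J4=14
Turnaround (C−A): J1=1  J2=7  J3=6  J4=14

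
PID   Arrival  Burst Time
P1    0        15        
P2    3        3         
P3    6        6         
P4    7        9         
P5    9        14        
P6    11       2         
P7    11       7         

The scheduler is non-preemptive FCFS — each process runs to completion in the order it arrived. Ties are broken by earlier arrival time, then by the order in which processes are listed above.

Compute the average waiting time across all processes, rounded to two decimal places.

19.86

Gantt: | P1 0-15 | P2 15-18 | P3 18-24 | P4 24-33 | P5 33-47 | P6 47-49 | P7 49-56 |
Completion: P1=15  P2=18  P3=24  P4=33  P5=47  P6=49  P7=56
Waiting times: P1=0, P2=12, P3=12, P4=17, P5=24, P6=36, P7=38
Average waiting = (0+12+12+17+24+36+38) / 7 = 139/7 = 19.86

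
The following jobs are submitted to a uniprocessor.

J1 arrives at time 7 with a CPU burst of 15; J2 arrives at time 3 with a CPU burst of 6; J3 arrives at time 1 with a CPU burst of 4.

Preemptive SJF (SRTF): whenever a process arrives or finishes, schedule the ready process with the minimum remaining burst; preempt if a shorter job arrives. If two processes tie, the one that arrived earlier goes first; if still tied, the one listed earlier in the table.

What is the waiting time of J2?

2

Schedule: | idle 0-1 | J3 1-5 | J2 5-11 | J1 11-26 |
Completion: J1=26  J2=11  J3=5
Waiting(J2) = turnaround − burst = 8 − 6 = 2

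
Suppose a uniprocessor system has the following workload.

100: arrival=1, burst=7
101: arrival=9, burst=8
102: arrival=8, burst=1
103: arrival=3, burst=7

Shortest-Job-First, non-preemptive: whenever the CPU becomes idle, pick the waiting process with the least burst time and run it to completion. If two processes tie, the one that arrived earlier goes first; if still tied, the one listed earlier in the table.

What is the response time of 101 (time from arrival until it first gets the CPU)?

Timeline: | idle 0-1 | 100 1-8 | 102 8-9 | 103 9-16 | 101 16-24 |
Completion: 100=8  101=24  102=9  103=16
Turnaround (C−A): 100=7  101=15  102=1  103=13
Response(101) = first start − arrival = 16 − 9 = 7

7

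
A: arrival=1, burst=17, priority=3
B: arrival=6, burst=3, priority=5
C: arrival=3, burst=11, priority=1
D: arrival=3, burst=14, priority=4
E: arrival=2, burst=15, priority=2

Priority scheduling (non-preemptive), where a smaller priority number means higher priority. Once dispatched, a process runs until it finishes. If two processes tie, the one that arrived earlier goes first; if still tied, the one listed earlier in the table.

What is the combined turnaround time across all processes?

195

Timeline: | idle 0-1 | A 1-18 | C 18-29 | E 29-44 | D 44-58 | B 58-61 |
Completion: A=18  B=61  C=29  D=58  E=44
Turnaround (C−A): A=17  B=55  C=26  D=55  E=42
Turnaround = completion − arrival: A=17, B=55, C=26, D=55, E=42
Total turnaround = 17 + 55 + 26 + 55 + 42 = 195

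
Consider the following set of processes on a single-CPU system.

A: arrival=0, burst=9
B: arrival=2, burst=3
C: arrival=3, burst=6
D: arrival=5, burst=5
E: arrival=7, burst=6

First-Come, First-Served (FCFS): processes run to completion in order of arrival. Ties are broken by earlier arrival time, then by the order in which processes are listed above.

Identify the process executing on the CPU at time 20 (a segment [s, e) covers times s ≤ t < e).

D

Timeline: | A 0-9 | B 9-12 | C 12-18 | D 18-23 | E 23-29 |
Completion: A=9  B=12  C=18  D=23  E=29
Turnaround (C−A): A=9  B=10  C=15  D=18  E=22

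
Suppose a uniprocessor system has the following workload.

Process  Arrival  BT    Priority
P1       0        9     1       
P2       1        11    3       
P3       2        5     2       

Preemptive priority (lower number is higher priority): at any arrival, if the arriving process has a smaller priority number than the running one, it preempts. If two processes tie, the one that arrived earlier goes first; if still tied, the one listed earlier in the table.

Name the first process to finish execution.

P1

Gantt: | P1 0-9 | P3 9-14 | P2 14-25 |
Completion: P1=9  P2=25  P3=14
Finish order: P1 → P3 → P2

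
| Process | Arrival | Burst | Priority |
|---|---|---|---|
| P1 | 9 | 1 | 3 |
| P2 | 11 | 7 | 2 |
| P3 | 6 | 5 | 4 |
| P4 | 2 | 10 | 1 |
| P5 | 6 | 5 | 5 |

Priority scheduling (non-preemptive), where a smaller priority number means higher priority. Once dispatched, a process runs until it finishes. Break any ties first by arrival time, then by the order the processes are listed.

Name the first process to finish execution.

Gantt: | idle 0-2 | P4 2-12 | P2 12-19 | P1 19-20 | P3 20-25 | P5 25-30 |
Completion: P1=20  P2=19  P3=25  P4=12  P5=30
Turnaround (C−A): P1=11  P2=8  P3=19  P4=10  P5=24
Finish order: P4 → P2 → P1 → P3 → P5

P4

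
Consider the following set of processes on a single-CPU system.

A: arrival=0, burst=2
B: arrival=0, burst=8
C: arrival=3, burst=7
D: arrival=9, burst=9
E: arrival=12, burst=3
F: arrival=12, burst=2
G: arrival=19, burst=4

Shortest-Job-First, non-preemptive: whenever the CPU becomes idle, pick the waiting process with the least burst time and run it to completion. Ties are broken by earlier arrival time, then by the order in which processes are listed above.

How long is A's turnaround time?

Schedule: | A 0-2 | B 2-10 | C 10-17 | F 17-19 | E 19-22 | G 22-26 | D 26-35 |
Completion: A=2  B=10  C=17  D=35  E=22  F=19  G=26
Turnaround (C−A): A=2  B=10  C=14  D=26  E=10  F=7  G=7
Turnaround(A) = completion − arrival = 2 − 0 = 2

2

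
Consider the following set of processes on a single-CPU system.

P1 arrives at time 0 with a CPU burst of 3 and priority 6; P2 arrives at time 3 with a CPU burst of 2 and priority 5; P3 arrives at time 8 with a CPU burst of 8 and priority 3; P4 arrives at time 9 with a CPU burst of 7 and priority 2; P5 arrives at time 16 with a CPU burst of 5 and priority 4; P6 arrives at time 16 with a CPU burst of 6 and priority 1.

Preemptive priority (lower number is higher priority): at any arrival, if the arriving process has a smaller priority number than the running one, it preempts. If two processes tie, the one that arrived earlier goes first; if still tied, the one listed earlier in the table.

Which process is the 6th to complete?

Gantt: | P1 0-3 | P2 3-5 | idle 5-8 | P3 8-9 | P4 9-16 | P6 16-22 | P3 22-29 | P5 29-34 |
Completion: P1=3  P2=5  P3=29  P4=16  P5=34  P6=22
Finish order: P1 → P2 → P4 → P6 → P3 → P5

P5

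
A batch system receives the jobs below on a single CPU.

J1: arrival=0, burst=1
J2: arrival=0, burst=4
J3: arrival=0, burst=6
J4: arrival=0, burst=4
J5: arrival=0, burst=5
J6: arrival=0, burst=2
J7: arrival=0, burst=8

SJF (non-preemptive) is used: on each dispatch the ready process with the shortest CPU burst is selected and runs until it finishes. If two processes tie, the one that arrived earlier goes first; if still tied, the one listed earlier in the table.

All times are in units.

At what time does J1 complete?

Timeline: | J1 0-1 | J6 1-3 | J2 3-7 | J4 7-11 | J5 11-16 | J3 16-22 | J7 22-30 |
Completion: J1=1  J2=7  J3=22  J4=11  J5=16  J6=3  J7=30
Turnaround (C−A): J1=1  J2=7  J3=22  J4=11  J5=16  J6=3  J7=30

1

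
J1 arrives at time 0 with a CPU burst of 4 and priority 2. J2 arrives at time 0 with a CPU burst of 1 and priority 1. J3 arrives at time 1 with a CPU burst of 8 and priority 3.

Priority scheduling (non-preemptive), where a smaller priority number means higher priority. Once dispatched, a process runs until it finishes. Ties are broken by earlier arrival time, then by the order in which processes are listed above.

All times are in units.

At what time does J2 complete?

Gantt: | J2 0-1 | J1 1-5 | J3 5-13 |
Completion: J1=5  J2=1  J3=13

1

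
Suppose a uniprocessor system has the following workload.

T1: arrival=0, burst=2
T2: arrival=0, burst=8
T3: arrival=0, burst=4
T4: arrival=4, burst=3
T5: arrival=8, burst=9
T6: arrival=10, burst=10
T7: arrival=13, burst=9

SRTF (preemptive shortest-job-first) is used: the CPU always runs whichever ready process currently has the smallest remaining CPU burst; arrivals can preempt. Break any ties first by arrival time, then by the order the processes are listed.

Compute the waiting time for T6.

25

Timeline: | T1 0-2 | T3 2-6 | T4 6-9 | T2 9-17 | T5 17-26 | T7 26-35 | T6 35-45 |
Completion: T1=2  T2=17  T3=6  T4=9  T5=26  T6=45  T7=35
Turnaround (C−A): T1=2  T2=17  T3=6  T4=5  T5=18  T6=35  T7=22
Waiting(T6) = turnaround − burst = 35 − 10 = 25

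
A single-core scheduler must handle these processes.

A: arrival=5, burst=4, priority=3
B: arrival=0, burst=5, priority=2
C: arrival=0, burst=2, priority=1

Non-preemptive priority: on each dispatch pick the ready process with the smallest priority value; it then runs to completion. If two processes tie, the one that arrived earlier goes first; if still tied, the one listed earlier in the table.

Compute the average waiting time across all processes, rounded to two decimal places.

1.33

Timeline: | C 0-2 | B 2-7 | A 7-11 |
Completion: A=11  B=7  C=2
Turnaround (C−A): A=6  B=7  C=2
Waiting times: A=2, B=2, C=0
Average waiting = (2+2+0) / 3 = 4/3 = 1.33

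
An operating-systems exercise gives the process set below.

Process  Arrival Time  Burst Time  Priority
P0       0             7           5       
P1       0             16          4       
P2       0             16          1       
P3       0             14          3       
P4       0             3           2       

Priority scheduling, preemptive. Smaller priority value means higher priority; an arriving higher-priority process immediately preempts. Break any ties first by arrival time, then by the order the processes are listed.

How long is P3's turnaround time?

33

Timeline: | P2 0-16 | P4 16-19 | P3 19-33 | P1 33-49 | P0 49-56 |
Completion: P0=56  P1=49  P2=16  P3=33  P4=19
Turnaround (C−A): P0=56  P1=49  P2=16  P3=33  P4=19
Turnaround(P3) = completion − arrival = 33 − 0 = 33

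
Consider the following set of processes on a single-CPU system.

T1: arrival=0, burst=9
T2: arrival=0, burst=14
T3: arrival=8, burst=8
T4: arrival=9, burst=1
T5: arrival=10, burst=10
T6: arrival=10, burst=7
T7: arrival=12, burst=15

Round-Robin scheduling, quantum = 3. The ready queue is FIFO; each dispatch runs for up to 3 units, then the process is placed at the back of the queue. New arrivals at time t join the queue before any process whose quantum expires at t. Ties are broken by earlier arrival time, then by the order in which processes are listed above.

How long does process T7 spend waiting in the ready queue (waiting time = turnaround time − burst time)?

Gantt: | T1 0-3 | T2 3-6 | T1 6-9 | T2 9-12 | T3 12-15 | T4 15-16 | T1 16-19 | T5 19-22 | T6 22-25 | T7 25-28 | T2 28-31 | T3 31-34 | T5 34-37 | T6 37-40 | T7 40-43 | T2 43-46 | T3 46-48 | T5 48-51 | T6 51-52 | T7 52-55 | T2 55-57 | T5 57-58 | T7 58-64 |
Completion: T1=19  T2=57  T3=48  T4=16  T5=58  T6=52  T7=64
Turnaround (C−A): T1=19  T2=57  T3=40  T4=7  T5=48  T6=42  T7=52
Waiting(T7) = turnaround − burst = 52 − 15 = 37

37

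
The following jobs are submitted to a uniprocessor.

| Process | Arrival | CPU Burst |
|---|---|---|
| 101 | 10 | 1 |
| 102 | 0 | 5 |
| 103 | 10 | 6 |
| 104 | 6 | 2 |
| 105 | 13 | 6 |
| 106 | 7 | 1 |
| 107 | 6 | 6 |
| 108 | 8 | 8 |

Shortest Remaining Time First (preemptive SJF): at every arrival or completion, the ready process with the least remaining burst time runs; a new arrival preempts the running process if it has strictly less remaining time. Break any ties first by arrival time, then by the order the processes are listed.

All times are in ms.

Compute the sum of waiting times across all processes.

Timeline: | 102 0-5 | idle 5-6 | 104 6-8 | 106 8-9 | 107 9-10 | 101 10-11 | 107 11-16 | 103 16-22 | 105 22-28 | 108 28-36 |
Completion: 101=11  102=5  103=22  104=8  105=28  106=9  107=16  108=36
Turnaround (C−A): 101=1  102=5  103=12  104=2  105=15  106=2  107=10  108=28
Waiting = turnaround − burst: 101=0, 102=0, 103=6, 104=0, 105=9, 106=1, 107=4, 108=20
Total waiting = 0 + 0 + 6 + 0 + 9 + 1 + 4 + 20 = 40

40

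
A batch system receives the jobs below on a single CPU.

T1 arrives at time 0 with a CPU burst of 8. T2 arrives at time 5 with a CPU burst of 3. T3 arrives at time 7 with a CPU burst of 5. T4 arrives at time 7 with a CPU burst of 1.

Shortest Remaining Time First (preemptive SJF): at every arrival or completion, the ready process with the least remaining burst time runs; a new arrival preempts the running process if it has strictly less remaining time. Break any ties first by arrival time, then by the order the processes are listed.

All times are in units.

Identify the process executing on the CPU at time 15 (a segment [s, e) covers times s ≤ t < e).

T3

Timeline: | T1 0-8 | T4 8-9 | T2 9-12 | T3 12-17 |
Completion: T1=8  T2=12  T3=17  T4=9
Turnaround (C−A): T1=8  T2=7  T3=10  T4=2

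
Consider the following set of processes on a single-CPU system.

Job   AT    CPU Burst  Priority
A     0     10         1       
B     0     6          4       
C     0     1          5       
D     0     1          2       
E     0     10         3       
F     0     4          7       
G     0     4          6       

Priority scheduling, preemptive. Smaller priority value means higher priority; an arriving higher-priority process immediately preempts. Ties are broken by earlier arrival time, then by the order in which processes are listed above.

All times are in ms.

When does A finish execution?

10

Timeline: | A 0-10 | D 10-11 | E 11-21 | B 21-27 | C 27-28 | G 28-32 | F 32-36 |
Completion: A=10  B=27  C=28  D=11  E=21  F=36  G=32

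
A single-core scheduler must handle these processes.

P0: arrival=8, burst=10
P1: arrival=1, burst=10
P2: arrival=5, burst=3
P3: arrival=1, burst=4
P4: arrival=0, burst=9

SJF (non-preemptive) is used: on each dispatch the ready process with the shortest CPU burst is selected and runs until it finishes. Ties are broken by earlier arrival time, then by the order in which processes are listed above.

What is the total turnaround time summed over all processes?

84

Timeline: | P4 0-9 | P2 9-12 | P3 12-16 | P1 16-26 | P0 26-36 |
Completion: P0=36  P1=26  P2=12  P3=16  P4=9
Turnaround (C−A): P0=28  P1=25  P2=7  P3=15  P4=9
Turnaround = completion − arrival: P0=28, P1=25, P2=7, P3=15, P4=9
Total turnaround = 28 + 25 + 7 + 15 + 9 = 84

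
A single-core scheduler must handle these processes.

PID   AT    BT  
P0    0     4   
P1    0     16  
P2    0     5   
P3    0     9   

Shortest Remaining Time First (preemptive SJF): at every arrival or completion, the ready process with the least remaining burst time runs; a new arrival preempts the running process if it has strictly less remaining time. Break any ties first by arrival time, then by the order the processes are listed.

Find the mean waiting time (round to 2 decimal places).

Gantt: | P0 0-4 | P2 4-9 | P3 9-18 | P1 18-34 |
Completion: P0=4  P1=34  P2=9  P3=18
Waiting times: P0=0, P1=18, P2=4, P3=9
Average waiting = (0+18+4+9) / 4 = 31/4 = 7.75

7.75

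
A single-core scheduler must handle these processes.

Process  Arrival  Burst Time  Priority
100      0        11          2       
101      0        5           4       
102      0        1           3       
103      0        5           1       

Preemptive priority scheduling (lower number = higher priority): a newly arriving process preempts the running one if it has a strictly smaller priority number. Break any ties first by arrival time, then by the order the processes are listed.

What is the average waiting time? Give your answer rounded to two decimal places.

Schedule: | 103 0-5 | 100 5-16 | 102 16-17 | 101 17-22 |
Completion: 100=16  101=22  102=17  103=5
Turnaround (C−A): 100=16  101=22  102=17  103=5
Waiting times: 100=5, 101=17, 102=16, 103=0
Average waiting = (5+17+16+0) / 4 = 38/4 = 9.50

9.50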